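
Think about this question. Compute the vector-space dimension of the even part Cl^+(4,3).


Even subalgebra dimension = 2^(n-1)
n = 4 + 3 = 7
2^(7 - 1) = 2^6 = 64
Verification: sum of C(7,k) for even k = 1 + 21 + 35 + 7 = 64
Result = 64


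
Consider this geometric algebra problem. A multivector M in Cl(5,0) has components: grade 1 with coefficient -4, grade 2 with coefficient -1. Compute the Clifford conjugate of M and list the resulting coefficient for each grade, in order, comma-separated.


Clifford conjugate sign for grade k: (-1)^(k(k+1)/2)
Grade 1: (-1)^(1*2/2) = (-1)^1 = -1, coeff -4 -> 4
Grade 2: (-1)^(2*3/2) = (-1)^3 = -1, coeff -1 -> 1
Conjugated coefficients: 4, 1


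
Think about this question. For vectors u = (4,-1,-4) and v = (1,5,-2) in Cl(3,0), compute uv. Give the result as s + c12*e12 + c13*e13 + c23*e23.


In Cl(3,0): e_i^2 = 1, e_ie_j = -e_je_i for i != j.
Scalar part = u . v = 4*1 + (-1)*5 + (-4)*(-2)
= 4 + (-5) + 8 = 7
e12 coeff = 4*5 - (-1)*1 = 20 - (-1) = 21
e13 coeff = 4*(-2) - (-4)*1 = -8 - (-4) = -4
e23 coeff = (-1)*(-2) - (-4)*5 = 2 - (-20) = 22
uv = 7 + 21*e12 - 4*e13 + 22*e23


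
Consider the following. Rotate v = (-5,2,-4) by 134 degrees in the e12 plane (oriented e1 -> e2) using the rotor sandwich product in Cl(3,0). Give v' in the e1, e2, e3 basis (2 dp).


Rotor R = cos(67deg) - sin(67deg)*e12
Rotation angle theta = 2 * 67 = 134 degrees in the e12 plane (e1 -> e2).
The component perpendicular to the plane (e3) is invariant: v'_3 = v3 = -4.00
cos(134deg) = -0.6947, sin(134deg) = 0.7193
v'_1 = v1*cos(theta) - v2*sin(theta) = -5*(-0.6947) - 2*0.7193 = 2.03
v'_2 = v1*sin(theta) + v2*cos(theta) = -5*0.7193 + 2*(-0.6947) = -4.99
v' = 2.03*e1 - 4.99*e2 - 4.00*e3


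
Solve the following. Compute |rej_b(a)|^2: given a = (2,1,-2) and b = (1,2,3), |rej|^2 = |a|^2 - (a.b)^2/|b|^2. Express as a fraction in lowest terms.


|a|^2 = 2^2 + 1^2 + (-2)^2 = 9
|b|^2 = 1^2 + 2^2 + 3^2 = 14
a . b = 2*1 + 1*2 + (-2)*3 = -2
(a.b)^2 = (-2)^2 = 4
|rej|^2 = 9 - 4/14
= (126 - 4)/14
= 122/14
In lowest terms: 61/7


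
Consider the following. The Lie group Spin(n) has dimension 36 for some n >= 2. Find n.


dim Spin(n) = dim so(n) = n(n-1)/2.
Solve n(n-1)/2 = 36, i.e. n^2 - n - 72 = 0.
Discriminant = 1 + 8*36 = 289
n = (1 + sqrt(289))/2 = (1 + 17)/2 = 9


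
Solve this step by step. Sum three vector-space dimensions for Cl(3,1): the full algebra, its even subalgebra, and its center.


n = 3 + 1 = 4
Total dim = 2^4 = 16
Even subalgebra dim = 2^3 = 8
n is even, so center dim = 1
Sum = 16 + 8 + 1 = 25


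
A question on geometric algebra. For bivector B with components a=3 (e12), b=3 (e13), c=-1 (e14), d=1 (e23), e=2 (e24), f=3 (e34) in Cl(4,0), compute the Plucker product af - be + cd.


Plucker relation: af - be + cd
a*f = 3*3 = 9
b*e = 3*2 = 6
c*d = (-1)*1 = -1
af - be + cd = 9 - 6 + (-1)
= 2


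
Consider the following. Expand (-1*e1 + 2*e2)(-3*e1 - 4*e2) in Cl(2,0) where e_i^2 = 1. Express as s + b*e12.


Expand: (-1*e1 + 2*e2)(-3*e1 - 4*e2)
= (-1)*(-3)*e1e1 + (-1)*(-4)*e1e2 + 2*(-3)*e2e1 + 2*(-4)*e2e2
Using e1^2 = e2^2 = 1, e2e1 = -e1e2:
Scalar part s = (-1)*(-3) + 2*(-4) = 3 + (-8) = -5
Bivector part b = (-1)*(-4) - 2*(-3) = 4 - (-6) = 10
uv = -5 + 10*e12


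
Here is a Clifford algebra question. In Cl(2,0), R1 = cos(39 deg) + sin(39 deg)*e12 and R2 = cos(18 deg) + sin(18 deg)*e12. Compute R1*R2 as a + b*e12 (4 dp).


Same-plane rotors commute and their half-angles add:
R1*R2 = cos(a1 + a2) + sin(a1 + a2)*e12.
a1 + a2 = 39 + 18 = 57 deg
cos(57 deg) = 0.5446
sin(57 deg) = 0.8387
R1*R2 = 0.5446 + 0.8387*e12


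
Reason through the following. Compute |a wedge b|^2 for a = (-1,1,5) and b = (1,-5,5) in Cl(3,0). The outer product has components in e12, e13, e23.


a wedge b = (a1*b2 - a2*b1)*e12 + (a1*b3 - a3*b1)*e13 + (a2*b3 - a3*b2)*e23
e12 coeff: (-1)*(-5) - 1*1 = 5 - 1 = 4
e13 coeff: (-1)*5 - 5*1 = -5 - 5 = -10
e23 coeff: 1*5 - 5*(-5) = 5 - (-25) = 30
|a wedge b|^2 = 4^2 + (-10)^2 + 30^2
= 16 + 100 + 900
= 1016


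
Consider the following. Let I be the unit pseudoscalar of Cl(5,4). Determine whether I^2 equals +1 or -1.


The pseudoscalar I = e1...e_n (product of all n generators) of Cl(p,q) satisfies I^2 = (-1)^(q + n(n-1)/2).
p = 5, q = 4, n = p + q = 9
n(n-1)/2 = 9 * 8 / 2 = 36
Exponent = q + n(n-1)/2 = 4 + 36 = 40
I^2 = (-1)^40 = +1


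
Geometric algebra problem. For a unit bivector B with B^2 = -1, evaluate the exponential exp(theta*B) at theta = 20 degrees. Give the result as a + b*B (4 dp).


For a unit bivector B with B^2 = -1, the exponential series gives
e^(theta*B) = cos(theta) + sin(theta)*B (the GA analogue of Euler's formula).
theta = 20 degrees = 0.349066 rad
cos(20 deg) = 0.9397
sin(20 deg) = 0.3420
exp(theta*B) = 0.9397 + 0.3420*B


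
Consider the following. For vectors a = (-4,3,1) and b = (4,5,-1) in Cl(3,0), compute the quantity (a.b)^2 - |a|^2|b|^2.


a . b = (-4)*4 + 3*5 + 1*(-1)
= -16 + 15 + (-1) = -2
|a|^2 = (-4)^2 + 3^2 + 1^2 = 26
|b|^2 = 4^2 + 5^2 + (-1)^2 = 42
(a.b)^2 = (-2)^2 = 4
|a|^2 * |b|^2 = 26 * 42 = 1092
Result = 4 - 1092 = -1088


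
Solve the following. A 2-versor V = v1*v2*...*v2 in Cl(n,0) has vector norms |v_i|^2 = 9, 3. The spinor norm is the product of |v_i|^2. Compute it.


Spinor norm N(V) = |v1|^2 * |v2|^2 * ... * |v2|^2
= 9 * 3
Running product: 9, 27
N(V) = 27


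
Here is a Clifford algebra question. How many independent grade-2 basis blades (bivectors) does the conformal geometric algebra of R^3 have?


The conformal model of R^3 uses Cl(4,1) with m = 3 + 2 = 5 generators.
Number of grade-2 blades = C(m, 2) = C(5, 2)
= 5*4/2 = 10


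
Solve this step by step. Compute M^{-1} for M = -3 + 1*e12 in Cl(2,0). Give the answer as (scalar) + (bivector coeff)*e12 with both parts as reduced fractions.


M = -3 + 1*e12, where e12^2 = -1.
Since M commutes with its reverse ~M = a - b*e12, M * ~M = a^2 - b^2*e12^2 = a^2 + b^2.
So M^{-1} = ~M / (a^2 + b^2) = (a - b*e12)/(a^2 + b^2).
a^2 + b^2 = 9 + 1 = 10
Scalar part = -3/10 = -3/10
Bivector coeff = -1/10 = -1/10
M^{-1} = -3/10 - 1/10*e12


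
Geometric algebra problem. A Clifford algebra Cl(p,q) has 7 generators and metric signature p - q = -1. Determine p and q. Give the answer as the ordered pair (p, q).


We need p + q = 7 and p - q = -1.
Adding: 2p = 7 + (-1) = 6, so p = 3.
Then q = 7 - 3 = 4.
(p, q) = (3, 4)


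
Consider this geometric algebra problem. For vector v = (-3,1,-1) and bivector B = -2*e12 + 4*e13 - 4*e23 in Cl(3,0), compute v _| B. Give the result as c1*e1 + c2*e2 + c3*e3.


Left contraction v _| B = <vB>_1 (grade-1 part of the geometric product vB).
Using e1_|e12 = e2, e2_|e12 = -e1, e1_|e13 = e3, e3_|e13 = -e1, e2_|e23 = e3, e3_|e23 = -e2:
e1 coeff: -v2*b12 - v3*b13 = -(1)*(-2) - (-1)*(4) = 6
e2 coeff: v1*b12 - v3*b23 = (-3)*(-2) - (-1)*(-4) = 2
e3 coeff: v1*b13 + v2*b23 = (-3)*(4) + (1)*(-4) = -16
v _| B = 6*e1 + 2*e2 - 16*e3


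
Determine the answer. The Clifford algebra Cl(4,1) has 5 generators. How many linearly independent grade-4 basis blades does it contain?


Number of grade-k basis blades in Cl(p,q) with n = p + q is C(n, k).
n = 4 + 1 = 5
C(5, 4) = 5! / (4! * 1!)
= 120 / (24 * 1)
= 5


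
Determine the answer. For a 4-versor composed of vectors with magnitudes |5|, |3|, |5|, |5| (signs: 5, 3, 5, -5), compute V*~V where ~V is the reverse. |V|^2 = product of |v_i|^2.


Each vector v_i has |v_i|^2 = s_i^2
Squared scales: 5^2 = 25, 3^2 = 9, 5^2 = 25, (-5)^2 = 25
|V|^2 = 25 * 9 * 25 * 25
= 140625


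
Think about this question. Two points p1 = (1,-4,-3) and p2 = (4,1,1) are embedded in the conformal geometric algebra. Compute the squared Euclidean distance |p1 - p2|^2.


p1 - p2 = (-3, -5, -4)
|p1 - p2|^2 = (-3)^2 + (-5)^2 + (-4)^2
= 9 + 25 + 16
= 50


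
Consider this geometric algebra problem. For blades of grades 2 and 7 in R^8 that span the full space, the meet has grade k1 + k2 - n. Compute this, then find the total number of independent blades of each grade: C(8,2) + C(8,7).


Meet grade = grade(A) + grade(B) - n
= 2 + 7 - 8 = 1
C(8,2) = 28
C(8,7) = 8
dim_A + dim_B = 28 + 8 = 36


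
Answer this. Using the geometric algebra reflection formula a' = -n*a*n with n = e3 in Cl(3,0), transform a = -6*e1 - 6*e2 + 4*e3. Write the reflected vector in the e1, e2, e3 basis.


Reflection formula: a' = -n*a*n, with n = e3 (unit vector, n^2 = 1).
For reflection through hyperplane perp to e3:
The component along e3 flips sign, others stay.
a = (-6, -6, 4)
a' = (-6, -6, -4)
a' = -6*e1 - 6*e2 - 4*e3


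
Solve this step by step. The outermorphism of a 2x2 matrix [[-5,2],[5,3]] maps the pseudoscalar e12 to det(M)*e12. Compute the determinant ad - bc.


The outermorphism of a linear map f sends e1^e2 to f(e1)^f(e2).
f(e1) = -5*e1 + 5*e2
f(e2) = 2*e1 + 3*e2
f(e1) ^ f(e2) = (-5*e1 + 5*e2) ^ (2*e1 + 3*e2)
= (-5)*3*e12 + 5*2*e21
= (-15 - 10)*e12
= -25*e12
Coefficient = -25


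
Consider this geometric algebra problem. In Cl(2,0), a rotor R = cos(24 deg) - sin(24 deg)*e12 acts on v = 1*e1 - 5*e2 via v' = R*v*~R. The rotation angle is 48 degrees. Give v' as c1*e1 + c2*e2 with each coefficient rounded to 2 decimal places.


Rotor R = cos(24deg) - sin(24deg)*e12
Rotation angle theta = 2 * 24 = 48 degrees
v' = R*v*~R rotates v by theta.
cos(48deg) = 0.6691, sin(48deg) = 0.7431
v'_1 = 1*cos(48deg) - (-5)*sin(48deg)
= 1*0.6691 - (-5)*0.7431
= 4.38
v'_2 = 1*sin(48deg) + (-5)*cos(48deg)
= 1*0.7431 + (-5)*0.6691
= -2.60
v' = 4.38*e1 - 2.60*e2


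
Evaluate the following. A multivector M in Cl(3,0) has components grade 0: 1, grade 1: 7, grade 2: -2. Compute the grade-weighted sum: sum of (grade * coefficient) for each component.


Grade-weighted sum = sum of grade_k * coefficient_k
0*1 = 0
1*7 = 7
2*(-2) = -4
Total = 0 + 7 + (-4) = 3


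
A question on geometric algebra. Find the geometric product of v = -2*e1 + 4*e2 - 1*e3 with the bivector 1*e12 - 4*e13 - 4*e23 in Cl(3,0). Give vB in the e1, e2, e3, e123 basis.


vB has grade-1 (vector) and grade-3 (trivector) parts: vB = (v _| B) + (v ^ B).
Vector part <vB>_1:
  e1: -v2*b12 - v3*b13 = -(4)*(1) - (-1)*(-4) = -8
  e2: v1*b12 - v3*b23 = (-2)*(1) - (-1)*(-4) = -6
  e3: v1*b13 + v2*b23 = (-2)*(-4) + (4)*(-4) = -8
Trivector part <vB>_3:
  e123: v1*b23 - v2*b13 + v3*b12 = (-2)*(-4) - (4)*(-4) + (-1)*(1) = 23
vB = -8*e1 - 6*e2 - 8*e3 + 23*e123


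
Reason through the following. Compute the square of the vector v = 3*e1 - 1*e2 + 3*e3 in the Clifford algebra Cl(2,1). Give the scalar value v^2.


v^2 = sum of c_i^2 * e_i^2
Positive signature terms (e_i^2 = +1): 3^2 + (-1)^2 = 10
Negative signature terms (e_j^2 = -1): 3^2 = 9
v^2 = 10 - 9 = 1


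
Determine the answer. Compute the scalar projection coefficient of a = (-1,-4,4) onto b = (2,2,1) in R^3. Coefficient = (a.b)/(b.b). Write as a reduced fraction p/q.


Projection coefficient = (a . b) / (b . b)
a . b = (-1)*2 + (-4)*2 + 4*1
= -2 + (-8) + 4 = -6
b . b = 2^2 + 2^2 + 1^2
= 4 + 4 + 1 = 9
Coefficient = -6/9
In lowest terms: -2/3


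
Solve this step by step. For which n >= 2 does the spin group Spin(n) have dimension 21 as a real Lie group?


dim Spin(n) = dim so(n) = n(n-1)/2.
Solve n(n-1)/2 = 21, i.e. n^2 - n - 42 = 0.
Discriminant = 1 + 8*21 = 169
n = (1 + sqrt(169))/2 = (1 + 13)/2 = 7


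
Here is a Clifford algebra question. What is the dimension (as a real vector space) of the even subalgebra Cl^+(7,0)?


Even subalgebra dimension = 2^(n-1)
n = 7 + 0 = 7
2^(7 - 1) = 2^6 = 64
Verification: sum of C(7,k) for even k = 1 + 21 + 35 + 7 = 64
Result = 64


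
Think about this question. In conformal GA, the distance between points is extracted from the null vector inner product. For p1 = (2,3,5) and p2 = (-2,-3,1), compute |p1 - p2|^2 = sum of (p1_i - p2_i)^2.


p1 - p2 = (4, 6, 4)
|p1 - p2|^2 = 4^2 + 6^2 + 4^2
= 16 + 36 + 16
= 68


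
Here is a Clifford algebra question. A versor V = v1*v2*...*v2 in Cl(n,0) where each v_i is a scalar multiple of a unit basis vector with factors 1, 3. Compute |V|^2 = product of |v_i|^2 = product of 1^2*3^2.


Each vector v_i has |v_i|^2 = s_i^2
Squared scales: 1^2 = 1, 3^2 = 9
|V|^2 = 1 * 9
= 9


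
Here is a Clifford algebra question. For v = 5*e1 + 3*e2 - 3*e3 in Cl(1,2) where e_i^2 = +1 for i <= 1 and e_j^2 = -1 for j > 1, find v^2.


v^2 = sum of c_i^2 * e_i^2
Positive signature terms (e_i^2 = +1): 5^2 = 25
Negative signature terms (e_j^2 = -1): 3^2 + (-3)^2 = 18
v^2 = 25 - 18 = 7


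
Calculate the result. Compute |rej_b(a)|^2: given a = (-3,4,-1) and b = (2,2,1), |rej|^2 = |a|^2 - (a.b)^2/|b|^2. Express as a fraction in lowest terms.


|a|^2 = (-3)^2 + 4^2 + (-1)^2 = 26
|b|^2 = 2^2 + 2^2 + 1^2 = 9
a . b = (-3)*2 + 4*2 + (-1)*1 = 1
(a.b)^2 = 1^2 = 1
|rej|^2 = 26 - 1/9
= (234 - 1)/9
= 233/9
In lowest terms: 233/9


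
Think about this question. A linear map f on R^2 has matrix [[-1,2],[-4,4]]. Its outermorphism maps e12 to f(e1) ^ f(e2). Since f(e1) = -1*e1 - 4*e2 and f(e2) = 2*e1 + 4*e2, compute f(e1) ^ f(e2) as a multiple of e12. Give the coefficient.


The outermorphism of a linear map f sends e1^e2 to f(e1)^f(e2).
f(e1) = -1*e1 - 4*e2
f(e2) = 2*e1 + 4*e2
f(e1) ^ f(e2) = (-1*e1 - 4*e2) ^ (2*e1 + 4*e2)
= (-1)*4*e12 + (-4)*2*e21
= (-4 - (-8))*e12
= 4*e12
Coefficient = 4


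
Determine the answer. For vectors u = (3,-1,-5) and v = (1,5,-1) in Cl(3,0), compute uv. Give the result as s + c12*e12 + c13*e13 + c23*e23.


In Cl(3,0): e_i^2 = 1, e_ie_j = -e_je_i for i != j.
Scalar part = u . v = 3*1 + (-1)*5 + (-5)*(-1)
= 3 + (-5) + 5 = 3
e12 coeff = 3*5 - (-1)*1 = 15 - (-1) = 16
e13 coeff = 3*(-1) - (-5)*1 = -3 - (-5) = 2
e23 coeff = (-1)*(-1) - (-5)*5 = 1 - (-25) = 26
uv = 3 + 16*e12 + 2*e13 + 26*e23


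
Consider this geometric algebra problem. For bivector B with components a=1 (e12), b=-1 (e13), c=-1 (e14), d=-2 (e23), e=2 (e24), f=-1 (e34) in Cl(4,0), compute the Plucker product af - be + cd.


Plucker relation: af - be + cd
a*f = 1*(-1) = -1
b*e = (-1)*2 = -2
c*d = (-1)*(-2) = 2
af - be + cd = -1 - (-2) + 2
= 3


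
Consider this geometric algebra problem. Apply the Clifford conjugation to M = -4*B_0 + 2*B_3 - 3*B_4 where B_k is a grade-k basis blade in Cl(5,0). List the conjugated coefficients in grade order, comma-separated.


Clifford conjugate sign for grade k: (-1)^(k(k+1)/2)
Grade 0: (-1)^(0*1/2) = (-1)^0 = 1, coeff -4 -> -4
Grade 3: (-1)^(3*4/2) = (-1)^6 = 1, coeff 2 -> 2
Grade 4: (-1)^(4*5/2) = (-1)^10 = 1, coeff -3 -> -3
Conjugated coefficients: -4, 2, -3


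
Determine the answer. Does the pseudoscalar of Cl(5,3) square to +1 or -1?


The pseudoscalar I = e1...e_n (product of all n generators) of Cl(p,q) satisfies I^2 = (-1)^(q + n(n-1)/2).
p = 5, q = 3, n = p + q = 8
n(n-1)/2 = 8 * 7 / 2 = 28
Exponent = q + n(n-1)/2 = 3 + 28 = 31
I^2 = (-1)^31 = -1


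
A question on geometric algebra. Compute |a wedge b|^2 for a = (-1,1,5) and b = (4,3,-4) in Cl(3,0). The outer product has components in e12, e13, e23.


a wedge b = (a1*b2 - a2*b1)*e12 + (a1*b3 - a3*b1)*e13 + (a2*b3 - a3*b2)*e23
e12 coeff: (-1)*3 - 1*4 = -3 - 4 = -7
e13 coeff: (-1)*(-4) - 5*4 = 4 - 20 = -16
e23 coeff: 1*(-4) - 5*3 = -4 - 15 = -19
|a wedge b|^2 = (-7)^2 + (-16)^2 + (-19)^2
= 49 + 256 + 361
= 666


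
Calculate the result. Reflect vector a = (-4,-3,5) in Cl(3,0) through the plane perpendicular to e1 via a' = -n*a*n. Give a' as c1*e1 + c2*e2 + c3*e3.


Reflection formula: a' = -n*a*n, with n = e1 (unit vector, n^2 = 1).
For reflection through hyperplane perp to e1:
The component along e1 flips sign, others stay.
a = (-4, -3, 5)
a' = (4, -3, 5)
a' = 4*e1 - 3*e2 + 5*e3


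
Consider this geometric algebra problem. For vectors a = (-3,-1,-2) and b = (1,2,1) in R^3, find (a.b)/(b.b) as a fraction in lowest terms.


Projection coefficient = (a . b) / (b . b)
a . b = (-3)*1 + (-1)*2 + (-2)*1
= -3 + (-2) + (-2) = -7
b . b = 1^2 + 2^2 + 1^2
= 1 + 4 + 1 = 6
Coefficient = -7/6
In lowest terms: -7/6


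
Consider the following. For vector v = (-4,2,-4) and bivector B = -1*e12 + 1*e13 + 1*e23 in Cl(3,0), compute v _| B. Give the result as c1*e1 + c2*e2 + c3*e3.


Left contraction v _| B = <vB>_1 (grade-1 part of the geometric product vB).
Using e1_|e12 = e2, e2_|e12 = -e1, e1_|e13 = e3, e3_|e13 = -e1, e2_|e23 = e3, e3_|e23 = -e2:
e1 coeff: -v2*b12 - v3*b13 = -(2)*(-1) - (-4)*(1) = 6
e2 coeff: v1*b12 - v3*b23 = (-4)*(-1) - (-4)*(1) = 8
e3 coeff: v1*b13 + v2*b23 = (-4)*(1) + (2)*(1) = -2
v _| B = 6*e1 + 8*e2 - 2*e3


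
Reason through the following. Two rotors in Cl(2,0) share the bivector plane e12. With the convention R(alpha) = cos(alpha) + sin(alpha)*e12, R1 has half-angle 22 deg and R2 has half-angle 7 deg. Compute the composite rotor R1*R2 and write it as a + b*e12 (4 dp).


Same-plane rotors commute and their half-angles add:
R1*R2 = cos(a1 + a2) + sin(a1 + a2)*e12.
a1 + a2 = 22 + 7 = 29 deg
cos(29 deg) = 0.8746
sin(29 deg) = 0.4848
R1*R2 = 0.8746 + 0.4848*e12


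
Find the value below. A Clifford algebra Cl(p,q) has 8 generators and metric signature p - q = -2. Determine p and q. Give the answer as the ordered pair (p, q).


We need p + q = 8 and p - q = -2.
Adding: 2p = 8 + (-2) = 6, so p = 3.
Then q = 8 - 3 = 5.
(p, q) = (3, 5)


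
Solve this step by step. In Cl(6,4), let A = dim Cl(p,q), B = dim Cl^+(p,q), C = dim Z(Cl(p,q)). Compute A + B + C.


n = 6 + 4 = 10
Total dim = 2^10 = 1024
Even subalgebra dim = 2^9 = 512
n is even, so center dim = 1
Sum = 1024 + 512 + 1 = 1537


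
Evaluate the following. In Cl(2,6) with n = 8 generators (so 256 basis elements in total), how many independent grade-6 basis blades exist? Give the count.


Number of grade-k basis blades in Cl(p,q) with n = p + q is C(n, k).
n = 2 + 6 = 8
C(8, 6) = 8! / (6! * 2!)
= 40320 / (720 * 2)
= 28


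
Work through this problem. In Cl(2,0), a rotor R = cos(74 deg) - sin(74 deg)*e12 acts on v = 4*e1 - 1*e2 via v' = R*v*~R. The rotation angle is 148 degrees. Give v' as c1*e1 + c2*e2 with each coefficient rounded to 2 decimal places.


Rotor R = cos(74deg) - sin(74deg)*e12
Rotation angle theta = 2 * 74 = 148 degrees
v' = R*v*~R rotates v by theta.
cos(148deg) = -0.8480, sin(148deg) = 0.5299
v'_1 = 4*cos(148deg) - (-1)*sin(148deg)
= 4*(-0.8480) - (-1)*0.5299
= -2.86
v'_2 = 4*sin(148deg) + (-1)*cos(148deg)
= 4*0.5299 + (-1)*(-0.8480)
= 2.97
v' = -2.86*e1 + 2.97*e2


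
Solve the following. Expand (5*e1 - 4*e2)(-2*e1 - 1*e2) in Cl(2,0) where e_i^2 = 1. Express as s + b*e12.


Expand: (5*e1 - 4*e2)(-2*e1 - 1*e2)
= 5*(-2)*e1e1 + 5*(-1)*e1e2 + (-4)*(-2)*e2e1 + (-4)*(-1)*e2e2
Using e1^2 = e2^2 = 1, e2e1 = -e1e2:
Scalar part s = 5*(-2) + (-4)*(-1) = -10 + 4 = -6
Bivector part b = 5*(-1) - (-4)*(-2) = -5 - 8 = -13
uv = -6 - 13*e12


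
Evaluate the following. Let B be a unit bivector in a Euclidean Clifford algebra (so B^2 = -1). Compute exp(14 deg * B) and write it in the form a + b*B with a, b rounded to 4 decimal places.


For a unit bivector B with B^2 = -1, the exponential series gives
e^(theta*B) = cos(theta) + sin(theta)*B (the GA analogue of Euler's formula).
theta = 14 degrees = 0.244346 rad
cos(14 deg) = 0.9703
sin(14 deg) = 0.2419
exp(theta*B) = 0.9703 + 0.2419*B


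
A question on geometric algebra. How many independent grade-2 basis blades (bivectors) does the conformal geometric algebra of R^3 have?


The conformal model of R^3 uses Cl(4,1) with m = 3 + 2 = 5 generators.
Number of grade-2 blades = C(m, 2) = C(5, 2)
= 5*4/2 = 10


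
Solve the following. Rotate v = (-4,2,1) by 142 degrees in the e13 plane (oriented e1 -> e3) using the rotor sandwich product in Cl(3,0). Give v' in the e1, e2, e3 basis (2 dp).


Rotor R = cos(71deg) - sin(71deg)*e13
Rotation angle theta = 2 * 71 = 142 degrees in the e13 plane (e1 -> e3).
The component perpendicular to the plane (e2) is invariant: v'_2 = v2 = 2.00
cos(142deg) = -0.7880, sin(142deg) = 0.6157
v'_1 = v1*cos(theta) - v3*sin(theta) = -4*(-0.7880) - 1*0.6157 = 2.54
v'_3 = v1*sin(theta) + v3*cos(theta) = -4*0.6157 + 1*(-0.7880) = -3.25
v' = 2.54*e1 + 2.00*e2 - 3.25*e3


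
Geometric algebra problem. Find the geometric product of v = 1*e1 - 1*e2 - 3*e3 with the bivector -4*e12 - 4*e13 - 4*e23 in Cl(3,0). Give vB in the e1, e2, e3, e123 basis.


vB has grade-1 (vector) and grade-3 (trivector) parts: vB = (v _| B) + (v ^ B).
Vector part <vB>_1:
  e1: -v2*b12 - v3*b13 = -(-1)*(-4) - (-3)*(-4) = -16
  e2: v1*b12 - v3*b23 = (1)*(-4) - (-3)*(-4) = -16
  e3: v1*b13 + v2*b23 = (1)*(-4) + (-1)*(-4) = 0
Trivector part <vB>_3:
  e123: v1*b23 - v2*b13 + v3*b12 = (1)*(-4) - (-1)*(-4) + (-3)*(-4) = 4
vB = -16*e1 - 16*e2 + 0*e3 + 4*e123


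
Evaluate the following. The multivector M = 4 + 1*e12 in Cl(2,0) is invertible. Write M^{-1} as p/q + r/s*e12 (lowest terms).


M = 4 + 1*e12, where e12^2 = -1.
Since M commutes with its reverse ~M = a - b*e12, M * ~M = a^2 - b^2*e12^2 = a^2 + b^2.
So M^{-1} = ~M / (a^2 + b^2) = (a - b*e12)/(a^2 + b^2).
a^2 + b^2 = 16 + 1 = 17
Scalar part = 4/17 = 4/17
Bivector coeff = -1/17 = -1/17
M^{-1} = 4/17 - 1/17*e12


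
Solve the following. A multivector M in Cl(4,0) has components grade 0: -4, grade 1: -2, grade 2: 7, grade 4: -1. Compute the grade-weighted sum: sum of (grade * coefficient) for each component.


Grade-weighted sum = sum of grade_k * coefficient_k
0*(-4) = 0
1*(-2) = -2
2*7 = 14
4*(-1) = -4
Total = 0 + (-2) + 14 + (-4) = 8


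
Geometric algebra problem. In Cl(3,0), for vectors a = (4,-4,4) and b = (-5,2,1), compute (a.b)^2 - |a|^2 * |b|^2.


a . b = 4*(-5) + (-4)*2 + 4*1
= -20 + (-8) + 4 = -24
|a|^2 = 4^2 + (-4)^2 + 4^2 = 48
|b|^2 = (-5)^2 + 2^2 + 1^2 = 30
(a.b)^2 = (-24)^2 = 576
|a|^2 * |b|^2 = 48 * 30 = 1440
Result = 576 - 1440 = -864


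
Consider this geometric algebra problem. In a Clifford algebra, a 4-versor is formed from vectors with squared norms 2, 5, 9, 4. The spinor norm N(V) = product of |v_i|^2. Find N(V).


Spinor norm N(V) = |v1|^2 * |v2|^2 * ... * |v4|^2
= 2 * 5 * 9 * 4
Running product: 2, 10, 90, 360
N(V) = 360


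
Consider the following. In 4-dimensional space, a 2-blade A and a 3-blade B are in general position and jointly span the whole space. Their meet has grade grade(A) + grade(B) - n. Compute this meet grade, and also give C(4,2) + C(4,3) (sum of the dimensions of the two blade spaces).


Meet grade = grade(A) + grade(B) - n
= 2 + 3 - 4 = 1
C(4,2) = 6
C(4,3) = 4
dim_A + dim_B = 6 + 4 = 10


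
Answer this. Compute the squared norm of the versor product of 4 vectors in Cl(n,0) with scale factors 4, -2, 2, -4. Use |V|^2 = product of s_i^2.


Each vector v_i has |v_i|^2 = s_i^2
Squared scales: 4^2 = 16, (-2)^2 = 4, 2^2 = 4, (-4)^2 = 16
|V|^2 = 16 * 4 * 4 * 16
= 4096


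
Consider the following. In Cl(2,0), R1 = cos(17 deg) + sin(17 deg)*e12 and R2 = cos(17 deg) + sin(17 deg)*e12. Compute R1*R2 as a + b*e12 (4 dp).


Same-plane rotors commute and their half-angles add:
R1*R2 = cos(a1 + a2) + sin(a1 + a2)*e12.
a1 + a2 = 17 + 17 = 34 deg
cos(34 deg) = 0.8290
sin(34 deg) = 0.5592
R1*R2 = 0.8290 + 0.5592*e12


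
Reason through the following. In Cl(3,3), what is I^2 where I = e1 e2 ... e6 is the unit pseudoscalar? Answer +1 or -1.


The pseudoscalar I = e1...e_n (product of all n generators) of Cl(p,q) satisfies I^2 = (-1)^(q + n(n-1)/2).
p = 3, q = 3, n = p + q = 6
n(n-1)/2 = 6 * 5 / 2 = 15
Exponent = q + n(n-1)/2 = 3 + 15 = 18
I^2 = (-1)^18 = +1


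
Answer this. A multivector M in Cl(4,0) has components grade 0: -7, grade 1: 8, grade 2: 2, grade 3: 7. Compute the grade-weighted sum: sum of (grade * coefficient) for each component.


Grade-weighted sum = sum of grade_k * coefficient_k
0*(-7) = 0
1*8 = 8
2*2 = 4
3*7 = 21
Total = 0 + 8 + 4 + 21 = 33


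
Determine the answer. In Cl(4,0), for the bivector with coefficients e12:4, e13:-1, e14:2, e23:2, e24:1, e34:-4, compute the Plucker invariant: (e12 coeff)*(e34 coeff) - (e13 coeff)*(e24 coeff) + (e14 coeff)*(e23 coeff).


Plucker relation: af - be + cd
a*f = 4*(-4) = -16
b*e = (-1)*1 = -1
c*d = 2*2 = 4
af - be + cd = -16 - (-1) + 4
= -11


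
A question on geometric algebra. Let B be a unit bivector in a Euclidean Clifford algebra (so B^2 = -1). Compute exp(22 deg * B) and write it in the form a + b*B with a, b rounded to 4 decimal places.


For a unit bivector B with B^2 = -1, the exponential series gives
e^(theta*B) = cos(theta) + sin(theta)*B (the GA analogue of Euler's formula).
theta = 22 degrees = 0.383972 rad
cos(22 deg) = 0.9272
sin(22 deg) = 0.3746
exp(theta*B) = 0.9272 + 0.3746*B


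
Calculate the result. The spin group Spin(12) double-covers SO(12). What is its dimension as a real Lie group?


Spin(n) double-covers SO(n); both have Lie algebra so(n) of dimension n(n-1)/2.
n = 12
n(n-1) = 12 * 11 = 132
dim Spin(12) = 132/2 = 66


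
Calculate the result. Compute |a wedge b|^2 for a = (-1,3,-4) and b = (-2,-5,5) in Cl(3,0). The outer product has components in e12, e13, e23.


a wedge b = (a1*b2 - a2*b1)*e12 + (a1*b3 - a3*b1)*e13 + (a2*b3 - a3*b2)*e23
e12 coeff: (-1)*(-5) - 3*(-2) = 5 - (-6) = 11
e13 coeff: (-1)*5 - (-4)*(-2) = -5 - 8 = -13
e23 coeff: 3*5 - (-4)*(-5) = 15 - 20 = -5
|a wedge b|^2 = 11^2 + (-13)^2 + (-5)^2
= 121 + 169 + 25
= 315


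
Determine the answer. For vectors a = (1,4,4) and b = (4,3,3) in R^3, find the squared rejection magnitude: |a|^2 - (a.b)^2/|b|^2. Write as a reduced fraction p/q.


|a|^2 = 1^2 + 4^2 + 4^2 = 33
|b|^2 = 4^2 + 3^2 + 3^2 = 34
a . b = 1*4 + 4*3 + 4*3 = 28
(a.b)^2 = 28^2 = 784
|rej|^2 = 33 - 784/34
= (1122 - 784)/34
= 338/34
In lowest terms: 169/17


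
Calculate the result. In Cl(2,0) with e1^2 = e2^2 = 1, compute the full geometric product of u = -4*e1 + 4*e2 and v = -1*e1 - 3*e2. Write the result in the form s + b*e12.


Expand: (-4*e1 + 4*e2)(-1*e1 - 3*e2)
= (-4)*(-1)*e1e1 + (-4)*(-3)*e1e2 + 4*(-1)*e2e1 + 4*(-3)*e2e2
Using e1^2 = e2^2 = 1, e2e1 = -e1e2:
Scalar part s = (-4)*(-1) + 4*(-3) = 4 + (-12) = -8
Bivector part b = (-4)*(-3) - 4*(-1) = 12 - (-4) = 16
uv = -8 + 16*e12


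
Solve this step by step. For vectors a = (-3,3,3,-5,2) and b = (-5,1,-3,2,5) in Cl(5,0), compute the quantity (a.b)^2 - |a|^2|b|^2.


a . b = (-3)*(-5) + 3*1 + 3*(-3) + (-5)*2 + 2*5
= 15 + 3 + (-9) + (-10) + 10 = 9
|a|^2 = (-3)^2 + 3^2 + 3^2 + (-5)^2 + 2^2 = 56
|b|^2 = (-5)^2 + 1^2 + (-3)^2 + 2^2 + 5^2 = 64
(a.b)^2 = 9^2 = 81
|a|^2 * |b|^2 = 56 * 64 = 3584
Result = 81 - 3584 = -3503


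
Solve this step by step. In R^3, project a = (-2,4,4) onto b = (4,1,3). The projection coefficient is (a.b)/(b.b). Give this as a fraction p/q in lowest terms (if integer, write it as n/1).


Projection coefficient = (a . b) / (b . b)
a . b = (-2)*4 + 4*1 + 4*3
= -8 + 4 + 12 = 8
b . b = 4^2 + 1^2 + 3^2
= 16 + 1 + 9 = 26
Coefficient = 8/26
In lowest terms: 4/13


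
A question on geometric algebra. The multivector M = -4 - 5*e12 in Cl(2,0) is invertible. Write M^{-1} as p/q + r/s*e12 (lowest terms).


M = -4 - 5*e12, where e12^2 = -1.
Since M commutes with its reverse ~M = a - b*e12, M * ~M = a^2 - b^2*e12^2 = a^2 + b^2.
So M^{-1} = ~M / (a^2 + b^2) = (a - b*e12)/(a^2 + b^2).
a^2 + b^2 = 16 + 25 = 41
Scalar part = -4/41 = -4/41
Bivector coeff = 5/41 = 5/41
M^{-1} = -4/41 + 5/41*e12


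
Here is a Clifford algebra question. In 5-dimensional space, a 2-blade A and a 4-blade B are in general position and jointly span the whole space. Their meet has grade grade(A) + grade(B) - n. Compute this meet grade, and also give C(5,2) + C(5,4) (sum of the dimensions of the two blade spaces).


Meet grade = grade(A) + grade(B) - n
= 2 + 4 - 5 = 1
C(5,2) = 10
C(5,4) = 5
dim_A + dim_B = 10 + 5 = 15


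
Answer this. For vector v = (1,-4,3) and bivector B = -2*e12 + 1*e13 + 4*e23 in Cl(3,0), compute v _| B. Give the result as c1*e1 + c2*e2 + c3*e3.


Left contraction v _| B = <vB>_1 (grade-1 part of the geometric product vB).
Using e1_|e12 = e2, e2_|e12 = -e1, e1_|e13 = e3, e3_|e13 = -e1, e2_|e23 = e3, e3_|e23 = -e2:
e1 coeff: -v2*b12 - v3*b13 = -(-4)*(-2) - (3)*(1) = -11
e2 coeff: v1*b12 - v3*b23 = (1)*(-2) - (3)*(4) = -14
e3 coeff: v1*b13 + v2*b23 = (1)*(1) + (-4)*(4) = -15
v _| B = -11*e1 - 14*e2 - 15*e3


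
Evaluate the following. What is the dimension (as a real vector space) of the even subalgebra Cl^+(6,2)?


Even subalgebra dimension = 2^(n-1)
n = 6 + 2 = 8
2^(8 - 1) = 2^7 = 128
Verification: sum of C(8,k) for even k = 1 + 28 + 70 + 28 + 1 = 128
Result = 128


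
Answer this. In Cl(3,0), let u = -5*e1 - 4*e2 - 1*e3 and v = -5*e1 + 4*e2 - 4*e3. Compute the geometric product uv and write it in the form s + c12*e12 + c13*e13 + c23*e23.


In Cl(3,0): e_i^2 = 1, e_ie_j = -e_je_i for i != j.
Scalar part = u . v = (-5)*(-5) + (-4)*4 + (-1)*(-4)
= 25 + (-16) + 4 = 13
e12 coeff = (-5)*4 - (-4)*(-5) = -20 - 20 = -40
e13 coeff = (-5)*(-4) - (-1)*(-5) = 20 - 5 = 15
e23 coeff = (-4)*(-4) - (-1)*4 = 16 - (-4) = 20
uv = 13 - 40*e12 + 15*e13 + 20*e23


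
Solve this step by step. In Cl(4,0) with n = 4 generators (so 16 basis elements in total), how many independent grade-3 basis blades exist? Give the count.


Number of grade-k basis blades in Cl(p,q) with n = p + q is C(n, k).
n = 4 + 0 = 4
C(4, 3) = 4! / (3! * 1!)
= 24 / (6 * 1)
= 4


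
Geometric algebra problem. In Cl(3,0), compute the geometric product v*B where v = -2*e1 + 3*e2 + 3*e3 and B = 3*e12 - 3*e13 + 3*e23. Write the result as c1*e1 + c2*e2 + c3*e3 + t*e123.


vB has grade-1 (vector) and grade-3 (trivector) parts: vB = (v _| B) + (v ^ B).
Vector part <vB>_1:
  e1: -v2*b12 - v3*b13 = -(3)*(3) - (3)*(-3) = 0
  e2: v1*b12 - v3*b23 = (-2)*(3) - (3)*(3) = -15
  e3: v1*b13 + v2*b23 = (-2)*(-3) + (3)*(3) = 15
Trivector part <vB>_3:
  e123: v1*b23 - v2*b13 + v3*b12 = (-2)*(3) - (3)*(-3) + (3)*(3) = 12
vB = 0*e1 - 15*e2 + 15*e3 + 12*e123


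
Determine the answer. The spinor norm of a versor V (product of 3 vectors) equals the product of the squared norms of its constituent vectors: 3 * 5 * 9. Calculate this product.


Spinor norm N(V) = |v1|^2 * |v2|^2 * ... * |v3|^2
= 3 * 5 * 9
Running product: 3, 15, 135
N(V) = 135


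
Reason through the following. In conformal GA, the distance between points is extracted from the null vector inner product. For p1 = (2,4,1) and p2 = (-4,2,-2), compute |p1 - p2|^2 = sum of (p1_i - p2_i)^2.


p1 - p2 = (6, 2, 3)
|p1 - p2|^2 = 6^2 + 2^2 + 3^2
= 36 + 4 + 9
= 49


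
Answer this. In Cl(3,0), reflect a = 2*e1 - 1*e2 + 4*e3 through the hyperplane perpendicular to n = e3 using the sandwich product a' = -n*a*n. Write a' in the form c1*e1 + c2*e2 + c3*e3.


Reflection formula: a' = -n*a*n, with n = e3 (unit vector, n^2 = 1).
For reflection through hyperplane perp to e3:
The component along e3 flips sign, others stay.
a = (2, -1, 4)
a' = (2, -1, -4)
a' = 2*e1 - 1*e2 - 4*e3


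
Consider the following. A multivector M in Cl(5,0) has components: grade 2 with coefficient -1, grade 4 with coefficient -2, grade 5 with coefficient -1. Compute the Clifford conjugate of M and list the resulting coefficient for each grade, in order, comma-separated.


Clifford conjugate sign for grade k: (-1)^(k(k+1)/2)
Grade 2: (-1)^(2*3/2) = (-1)^3 = -1, coeff -1 -> 1
Grade 4: (-1)^(4*5/2) = (-1)^10 = 1, coeff -2 -> -2
Grade 5: (-1)^(5*6/2) = (-1)^15 = -1, coeff -1 -> 1
Conjugated coefficients: 1, -2, 1


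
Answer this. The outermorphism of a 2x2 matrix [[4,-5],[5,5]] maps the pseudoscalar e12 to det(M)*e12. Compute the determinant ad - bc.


The outermorphism of a linear map f sends e1^e2 to f(e1)^f(e2).
f(e1) = 4*e1 + 5*e2
f(e2) = -5*e1 + 5*e2
f(e1) ^ f(e2) = (4*e1 + 5*e2) ^ (-5*e1 + 5*e2)
= 4*5*e12 + 5*(-5)*e21
= (20 - (-25))*e12
= 45*e12
Coefficient = 45


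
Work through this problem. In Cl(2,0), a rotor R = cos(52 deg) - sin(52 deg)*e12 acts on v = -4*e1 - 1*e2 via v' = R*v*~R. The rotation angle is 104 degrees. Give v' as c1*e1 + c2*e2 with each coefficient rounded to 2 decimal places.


Rotor R = cos(52deg) - sin(52deg)*e12
Rotation angle theta = 2 * 52 = 104 degrees
v' = R*v*~R rotates v by theta.
cos(104deg) = -0.2419, sin(104deg) = 0.9703
v'_1 = -4*cos(104deg) - (-1)*sin(104deg)
= -4*(-0.2419) - (-1)*0.9703
= 1.94
v'_2 = -4*sin(104deg) + (-1)*cos(104deg)
= -4*0.9703 + (-1)*(-0.2419)
= -3.64
v' = 1.94*e1 - 3.64*e2


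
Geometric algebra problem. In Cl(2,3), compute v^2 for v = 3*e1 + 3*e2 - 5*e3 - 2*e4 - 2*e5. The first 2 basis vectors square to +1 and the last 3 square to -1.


v^2 = sum of c_i^2 * e_i^2
Positive signature terms (e_i^2 = +1): 3^2 + 3^2 = 18
Negative signature terms (e_j^2 = -1): (-5)^2 + (-2)^2 + (-2)^2 = 33
v^2 = 18 - 33 = -15


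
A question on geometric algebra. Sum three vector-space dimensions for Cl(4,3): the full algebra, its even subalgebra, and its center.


n = 4 + 3 = 7
Total dim = 2^7 = 128
Even subalgebra dim = 2^6 = 64
n is odd, so center dim = 2
Sum = 128 + 64 + 2 = 194


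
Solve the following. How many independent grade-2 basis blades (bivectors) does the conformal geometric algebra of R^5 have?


The conformal model of R^5 uses Cl(6,1) with m = 5 + 2 = 7 generators.
Number of grade-2 blades = C(m, 2) = C(7, 2)
= 7*6/2 = 21


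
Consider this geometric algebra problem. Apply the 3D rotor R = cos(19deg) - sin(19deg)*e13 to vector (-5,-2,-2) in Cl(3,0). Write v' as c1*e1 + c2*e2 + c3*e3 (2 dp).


Rotor R = cos(19deg) - sin(19deg)*e13
Rotation angle theta = 2 * 19 = 38 degrees in the e13 plane (e1 -> e3).
The component perpendicular to the plane (e2) is invariant: v'_2 = v2 = -2.00
cos(38deg) = 0.7880, sin(38deg) = 0.6157
v'_1 = v1*cos(theta) - v3*sin(theta) = -5*0.7880 - (-2)*0.6157 = -2.71
v'_3 = v1*sin(theta) + v3*cos(theta) = -5*0.6157 + (-2)*0.7880 = -4.65
v' = -2.71*e1 - 2.00*e2 - 4.65*e3


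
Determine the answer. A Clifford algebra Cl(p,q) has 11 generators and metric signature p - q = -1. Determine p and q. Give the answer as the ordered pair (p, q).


We need p + q = 11 and p - q = -1.
Adding: 2p = 11 + (-1) = 10, so p = 5.
Then q = 11 - 5 = 6.
(p, q) = (5, 6)


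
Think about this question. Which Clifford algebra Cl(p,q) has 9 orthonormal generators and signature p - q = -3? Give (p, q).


We need p + q = 9 and p - q = -3.
Adding: 2p = 9 + (-3) = 6, so p = 3.
Then q = 9 - 3 = 6.
(p, q) = (3, 6)


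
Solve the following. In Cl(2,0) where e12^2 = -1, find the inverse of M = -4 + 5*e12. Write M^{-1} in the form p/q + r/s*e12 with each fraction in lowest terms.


M = -4 + 5*e12, where e12^2 = -1.
Since M commutes with its reverse ~M = a - b*e12, M * ~M = a^2 - b^2*e12^2 = a^2 + b^2.
So M^{-1} = ~M / (a^2 + b^2) = (a - b*e12)/(a^2 + b^2).
a^2 + b^2 = 16 + 25 = 41
Scalar part = -4/41 = -4/41
Bivector coeff = -5/41 = -5/41
M^{-1} = -4/41 - 5/41*e12


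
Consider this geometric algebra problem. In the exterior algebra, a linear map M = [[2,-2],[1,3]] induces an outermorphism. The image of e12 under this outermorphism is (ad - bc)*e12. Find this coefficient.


The outermorphism of a linear map f sends e1^e2 to f(e1)^f(e2).
f(e1) = 2*e1 + 1*e2
f(e2) = -2*e1 + 3*e2
f(e1) ^ f(e2) = (2*e1 + 1*e2) ^ (-2*e1 + 3*e2)
= 2*3*e12 + 1*(-2)*e21
= (6 - (-2))*e12
= 8*e12
Coefficient = 8


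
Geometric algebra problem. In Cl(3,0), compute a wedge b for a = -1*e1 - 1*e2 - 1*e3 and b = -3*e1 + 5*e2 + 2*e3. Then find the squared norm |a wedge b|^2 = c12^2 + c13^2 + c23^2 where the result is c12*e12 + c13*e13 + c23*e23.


a wedge b = (a1*b2 - a2*b1)*e12 + (a1*b3 - a3*b1)*e13 + (a2*b3 - a3*b2)*e23
e12 coeff: (-1)*5 - (-1)*(-3) = -5 - 3 = -8
e13 coeff: (-1)*2 - (-1)*(-3) = -2 - 3 = -5
e23 coeff: (-1)*2 - (-1)*5 = -2 - (-5) = 3
|a wedge b|^2 = (-8)^2 + (-5)^2 + 3^2
= 64 + 25 + 9
= 98


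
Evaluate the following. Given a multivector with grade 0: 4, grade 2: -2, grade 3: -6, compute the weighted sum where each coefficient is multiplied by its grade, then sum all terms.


Grade-weighted sum = sum of grade_k * coefficient_k
0*4 = 0
2*(-2) = -4
3*(-6) = -18
Total = 0 + (-4) + (-18) = -22


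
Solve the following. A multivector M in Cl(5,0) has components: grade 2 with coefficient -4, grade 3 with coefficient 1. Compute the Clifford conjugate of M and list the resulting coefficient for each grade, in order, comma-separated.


Clifford conjugate sign for grade k: (-1)^(k(k+1)/2)
Grade 2: (-1)^(2*3/2) = (-1)^3 = -1, coeff -4 -> 4
Grade 3: (-1)^(3*4/2) = (-1)^6 = 1, coeff 1 -> 1
Conjugated coefficients: 4, 1


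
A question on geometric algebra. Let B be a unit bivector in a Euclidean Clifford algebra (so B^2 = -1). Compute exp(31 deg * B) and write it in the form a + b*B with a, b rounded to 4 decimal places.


For a unit bivector B with B^2 = -1, the exponential series gives
e^(theta*B) = cos(theta) + sin(theta)*B (the GA analogue of Euler's formula).
theta = 31 degrees = 0.541052 rad
cos(31 deg) = 0.8572
sin(31 deg) = 0.5150
exp(theta*B) = 0.8572 + 0.5150*B


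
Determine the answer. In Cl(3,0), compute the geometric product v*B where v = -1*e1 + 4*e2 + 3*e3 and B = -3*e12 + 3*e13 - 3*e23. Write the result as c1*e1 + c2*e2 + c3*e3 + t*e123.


vB has grade-1 (vector) and grade-3 (trivector) parts: vB = (v _| B) + (v ^ B).
Vector part <vB>_1:
  e1: -v2*b12 - v3*b13 = -(4)*(-3) - (3)*(3) = 3
  e2: v1*b12 - v3*b23 = (-1)*(-3) - (3)*(-3) = 12
  e3: v1*b13 + v2*b23 = (-1)*(3) + (4)*(-3) = -15
Trivector part <vB>_3:
  e123: v1*b23 - v2*b13 + v3*b12 = (-1)*(-3) - (4)*(3) + (3)*(-3) = -18
vB = 3*e1 + 12*e2 - 15*e3 - 18*e123


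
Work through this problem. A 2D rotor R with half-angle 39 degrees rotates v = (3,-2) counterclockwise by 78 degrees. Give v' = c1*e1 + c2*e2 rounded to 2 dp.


Rotor R = cos(39deg) - sin(39deg)*e12
Rotation angle theta = 2 * 39 = 78 degrees
v' = R*v*~R rotates v by theta.
cos(78deg) = 0.2079, sin(78deg) = 0.9781
v'_1 = 3*cos(78deg) - (-2)*sin(78deg)
= 3*0.2079 - (-2)*0.9781
= 2.58
v'_2 = 3*sin(78deg) + (-2)*cos(78deg)
= 3*0.9781 + (-2)*0.2079
= 2.52
v' = 2.58*e1 + 2.52*e2


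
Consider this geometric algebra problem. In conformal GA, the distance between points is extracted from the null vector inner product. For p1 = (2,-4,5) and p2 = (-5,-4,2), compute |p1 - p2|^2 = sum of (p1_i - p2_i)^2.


p1 - p2 = (7, 0, 3)
|p1 - p2|^2 = 7^2 + 0^2 + 3^2
= 49 + 0 + 9
= 58


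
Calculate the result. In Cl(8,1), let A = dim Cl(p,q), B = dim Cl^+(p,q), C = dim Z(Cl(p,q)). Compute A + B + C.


n = 8 + 1 = 9
Total dim = 2^9 = 512
Even subalgebra dim = 2^8 = 256
n is odd, so center dim = 2
Sum = 512 + 256 + 2 = 770


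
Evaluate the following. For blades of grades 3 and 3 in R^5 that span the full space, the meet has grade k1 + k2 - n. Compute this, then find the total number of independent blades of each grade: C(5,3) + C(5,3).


Meet grade = grade(A) + grade(B) - n
= 3 + 3 - 5 = 1
C(5,3) = 10
C(5,3) = 10
dim_A + dim_B = 10 + 10 = 20


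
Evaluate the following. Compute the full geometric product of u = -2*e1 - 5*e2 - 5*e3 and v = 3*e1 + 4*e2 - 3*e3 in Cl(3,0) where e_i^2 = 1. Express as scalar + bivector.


In Cl(3,0): e_i^2 = 1, e_ie_j = -e_je_i for i != j.
Scalar part = u . v = (-2)*3 + (-5)*4 + (-5)*(-3)
= -6 + (-20) + 15 = -11
e12 coeff = (-2)*4 - (-5)*3 = -8 - (-15) = 7
e13 coeff = (-2)*(-3) - (-5)*3 = 6 - (-15) = 21
e23 coeff = (-5)*(-3) - (-5)*4 = 15 - (-20) = 35
uv = -11 + 7*e12 + 21*e13 + 35*e23


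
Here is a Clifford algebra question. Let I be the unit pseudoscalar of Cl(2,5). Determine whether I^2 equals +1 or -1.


The pseudoscalar I = e1...e_n (product of all n generators) of Cl(p,q) satisfies I^2 = (-1)^(q + n(n-1)/2).
p = 2, q = 5, n = p + q = 7
n(n-1)/2 = 7 * 6 / 2 = 21
Exponent = q + n(n-1)/2 = 5 + 21 = 26
I^2 = (-1)^26 = +1


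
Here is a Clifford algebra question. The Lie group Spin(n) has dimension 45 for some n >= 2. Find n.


dim Spin(n) = dim so(n) = n(n-1)/2.
Solve n(n-1)/2 = 45, i.e. n^2 - n - 90 = 0.
Discriminant = 1 + 8*45 = 361
n = (1 + sqrt(361))/2 = (1 + 19)/2 = 10


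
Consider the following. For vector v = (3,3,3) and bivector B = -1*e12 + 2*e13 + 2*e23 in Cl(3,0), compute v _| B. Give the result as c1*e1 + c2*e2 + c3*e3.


Left contraction v _| B = <vB>_1 (grade-1 part of the geometric product vB).
Using e1_|e12 = e2, e2_|e12 = -e1, e1_|e13 = e3, e3_|e13 = -e1, e2_|e23 = e3, e3_|e23 = -e2:
e1 coeff: -v2*b12 - v3*b13 = -(3)*(-1) - (3)*(2) = -3
e2 coeff: v1*b12 - v3*b23 = (3)*(-1) - (3)*(2) = -9
e3 coeff: v1*b13 + v2*b23 = (3)*(2) + (3)*(2) = 12
v _| B = -3*e1 - 9*e2 + 12*e3
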